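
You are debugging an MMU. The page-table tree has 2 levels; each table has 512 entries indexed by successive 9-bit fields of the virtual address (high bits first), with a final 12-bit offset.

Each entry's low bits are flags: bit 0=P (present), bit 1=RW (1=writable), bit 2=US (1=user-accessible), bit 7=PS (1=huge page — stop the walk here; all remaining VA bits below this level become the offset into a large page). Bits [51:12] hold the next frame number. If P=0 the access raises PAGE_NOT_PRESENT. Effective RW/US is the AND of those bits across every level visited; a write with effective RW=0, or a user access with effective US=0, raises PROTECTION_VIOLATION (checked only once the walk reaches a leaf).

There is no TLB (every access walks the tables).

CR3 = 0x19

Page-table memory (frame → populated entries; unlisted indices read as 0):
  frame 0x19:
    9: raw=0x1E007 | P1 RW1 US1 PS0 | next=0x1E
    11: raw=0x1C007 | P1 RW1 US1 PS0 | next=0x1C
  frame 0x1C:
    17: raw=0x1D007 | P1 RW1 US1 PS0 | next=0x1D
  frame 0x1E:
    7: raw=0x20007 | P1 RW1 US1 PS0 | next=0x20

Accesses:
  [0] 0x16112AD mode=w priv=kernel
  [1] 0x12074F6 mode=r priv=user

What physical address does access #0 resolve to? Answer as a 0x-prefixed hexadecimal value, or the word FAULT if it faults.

Trace:
#0 VA=0x16112AD (w,kernel):
  L0 @0x19[11] → 0x1C007  P=1,RW=1,US=1,PS=0
  L1 @0x1C[17] → 0x1D007  P=1,RW=1,US=1,PS=0
  → PA=0x1D2AD  (2 entries read)
#1 VA=0x12074F6 (r,user):
  L0 @0x19[9] → 0x1E007  P=1,RW=1,US=1,PS=0
  L1 @0x1E[7] → 0x20007  P=1,RW=1,US=1,PS=0
  → PA=0x204F6  (2 entries read)

Access #0 PA: 0x1D2AD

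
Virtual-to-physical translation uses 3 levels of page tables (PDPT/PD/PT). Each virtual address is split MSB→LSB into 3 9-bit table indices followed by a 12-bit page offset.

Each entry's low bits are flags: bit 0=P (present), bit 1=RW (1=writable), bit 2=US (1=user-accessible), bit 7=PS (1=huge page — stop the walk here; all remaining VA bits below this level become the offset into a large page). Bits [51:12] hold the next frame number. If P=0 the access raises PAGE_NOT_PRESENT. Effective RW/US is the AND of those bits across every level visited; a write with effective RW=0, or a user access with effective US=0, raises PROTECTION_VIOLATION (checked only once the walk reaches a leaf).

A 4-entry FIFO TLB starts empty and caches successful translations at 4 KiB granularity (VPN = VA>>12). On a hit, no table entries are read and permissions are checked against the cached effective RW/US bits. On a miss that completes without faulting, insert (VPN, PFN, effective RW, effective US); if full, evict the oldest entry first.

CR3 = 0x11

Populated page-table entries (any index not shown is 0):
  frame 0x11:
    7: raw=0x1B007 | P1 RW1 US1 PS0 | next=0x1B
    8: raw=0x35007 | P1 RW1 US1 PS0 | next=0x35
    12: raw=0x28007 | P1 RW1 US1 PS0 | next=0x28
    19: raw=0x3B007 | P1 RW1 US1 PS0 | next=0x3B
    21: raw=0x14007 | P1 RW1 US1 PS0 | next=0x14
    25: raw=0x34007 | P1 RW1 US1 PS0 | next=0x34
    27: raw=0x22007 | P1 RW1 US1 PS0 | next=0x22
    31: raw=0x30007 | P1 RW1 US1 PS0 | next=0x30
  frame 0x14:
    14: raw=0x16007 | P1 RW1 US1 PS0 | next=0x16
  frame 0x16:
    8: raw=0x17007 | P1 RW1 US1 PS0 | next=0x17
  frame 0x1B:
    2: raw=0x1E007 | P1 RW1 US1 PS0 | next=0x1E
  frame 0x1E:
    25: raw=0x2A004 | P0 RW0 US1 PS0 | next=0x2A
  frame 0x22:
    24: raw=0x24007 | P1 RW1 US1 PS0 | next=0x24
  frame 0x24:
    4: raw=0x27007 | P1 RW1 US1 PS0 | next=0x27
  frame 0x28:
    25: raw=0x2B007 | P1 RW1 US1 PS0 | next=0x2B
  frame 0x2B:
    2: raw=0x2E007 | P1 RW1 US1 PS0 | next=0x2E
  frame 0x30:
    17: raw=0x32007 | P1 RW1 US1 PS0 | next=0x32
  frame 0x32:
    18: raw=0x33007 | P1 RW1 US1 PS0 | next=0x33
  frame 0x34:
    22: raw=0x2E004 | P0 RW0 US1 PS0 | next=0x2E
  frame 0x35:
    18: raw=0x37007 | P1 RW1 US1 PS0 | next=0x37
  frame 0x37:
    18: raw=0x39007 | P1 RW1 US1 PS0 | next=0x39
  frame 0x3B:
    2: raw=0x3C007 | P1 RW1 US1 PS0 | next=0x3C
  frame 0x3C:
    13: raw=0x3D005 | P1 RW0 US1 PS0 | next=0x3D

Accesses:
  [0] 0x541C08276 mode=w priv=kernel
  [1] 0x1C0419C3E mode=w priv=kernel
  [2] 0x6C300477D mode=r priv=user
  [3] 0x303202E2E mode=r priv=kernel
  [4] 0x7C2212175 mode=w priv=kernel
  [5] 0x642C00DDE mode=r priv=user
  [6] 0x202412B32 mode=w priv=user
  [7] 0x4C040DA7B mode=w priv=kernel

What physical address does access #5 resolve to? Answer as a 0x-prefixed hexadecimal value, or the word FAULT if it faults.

Trace:
#0 VA=0x541C08276 (w,kernel):
  [0] read 0x11 idx=21: raw=0x14007 flags P=1 W=1 U=1 S=0
  [1] read 0x14 idx=14: raw=0x16007 flags P=1 W=1 U=1 S=0
  [2] read 0x16 idx=8: raw=0x17007 flags P=1 W=1 U=1 S=0
  ⇒ phys 0x17276  [3 reads]
#1 VA=0x1C0419C3E (w,kernel):
  [0] read 0x11 idx=7: raw=0x1B007 flags P=1 W=1 U=1 S=0
  [1] read 0x1B idx=2: raw=0x1E007 flags P=1 W=1 U=1 S=0
  [2] read 0x1E idx=25: raw=0x2A004 flags P=0 W=0 U=1 S=0
  → PAGE_NOT_PRESENT  (3 entries read)
#2 VA=0x6C300477D (r,user):
  [0] read 0x11 idx=27: raw=0x22007 flags P=1 W=1 U=1 S=0
  [1] read 0x22 idx=24: raw=0x24007 flags P=1 W=1 U=1 S=0
  [2] read 0x24 idx=4: raw=0x27007 flags P=1 W=1 U=1 S=0
  ⇒ phys 0x2777D  [3 reads]
#3 VA=0x303202E2E (r,kernel):
  [0] read 0x11 idx=12: raw=0x28007 flags P=1 W=1 U=1 S=0
  [1] read 0x28 idx=25: raw=0x2B007 flags P=1 W=1 U=1 S=0
  [2] read 0x2B idx=2: raw=0x2E007 flags P=1 W=1 U=1 S=0
  ⇒ phys 0x2EE2E  [3 reads]
#4 VA=0x7C2212175 (w,kernel):
  [0] read 0x11 idx=31: raw=0x30007 flags P=1 W=1 U=1 S=0
  [1] read 0x30 idx=17: raw=0x32007 flags P=1 W=1 U=1 S=0
  [2] read 0x32 idx=18: raw=0x33007 flags P=1 W=1 U=1 S=0
  ⇒ phys 0x33175  [3 reads]
#5 VA=0x642C00DDE (r,user):
  [0] read 0x11 idx=25: raw=0x34007 flags P=1 W=1 U=1 S=0
  [1] read 0x34 idx=22: raw=0x2E004 flags P=0 W=0 U=1 S=0
  → PAGE_NOT_PRESENT  (2 entries read)
#6 VA=0x202412B32 (w,user):
  [0] read 0x11 idx=8: raw=0x35007 flags P=1 W=1 U=1 S=0
  [1] read 0x35 idx=18: raw=0x37007 flags P=1 W=1 U=1 S=0
  [2] read 0x37 idx=18: raw=0x39007 flags P=1 W=1 U=1 S=0
  ⇒ phys 0x39B32  [3 reads]
#7 VA=0x4C040DA7B (w,kernel):
  [0] read 0x11 idx=19: raw=0x3B007 flags P=1 W=1 U=1 S=0
  [1] read 0x3B idx=2: raw=0x3C007 flags P=1 W=1 U=1 S=0
  [2] read 0x3C idx=13: raw=0x3D005 flags P=1 W=0 U=1 S=0
  → PROTECTION_VIOLATION  (3 entries read)

Access #5 PA: FAULT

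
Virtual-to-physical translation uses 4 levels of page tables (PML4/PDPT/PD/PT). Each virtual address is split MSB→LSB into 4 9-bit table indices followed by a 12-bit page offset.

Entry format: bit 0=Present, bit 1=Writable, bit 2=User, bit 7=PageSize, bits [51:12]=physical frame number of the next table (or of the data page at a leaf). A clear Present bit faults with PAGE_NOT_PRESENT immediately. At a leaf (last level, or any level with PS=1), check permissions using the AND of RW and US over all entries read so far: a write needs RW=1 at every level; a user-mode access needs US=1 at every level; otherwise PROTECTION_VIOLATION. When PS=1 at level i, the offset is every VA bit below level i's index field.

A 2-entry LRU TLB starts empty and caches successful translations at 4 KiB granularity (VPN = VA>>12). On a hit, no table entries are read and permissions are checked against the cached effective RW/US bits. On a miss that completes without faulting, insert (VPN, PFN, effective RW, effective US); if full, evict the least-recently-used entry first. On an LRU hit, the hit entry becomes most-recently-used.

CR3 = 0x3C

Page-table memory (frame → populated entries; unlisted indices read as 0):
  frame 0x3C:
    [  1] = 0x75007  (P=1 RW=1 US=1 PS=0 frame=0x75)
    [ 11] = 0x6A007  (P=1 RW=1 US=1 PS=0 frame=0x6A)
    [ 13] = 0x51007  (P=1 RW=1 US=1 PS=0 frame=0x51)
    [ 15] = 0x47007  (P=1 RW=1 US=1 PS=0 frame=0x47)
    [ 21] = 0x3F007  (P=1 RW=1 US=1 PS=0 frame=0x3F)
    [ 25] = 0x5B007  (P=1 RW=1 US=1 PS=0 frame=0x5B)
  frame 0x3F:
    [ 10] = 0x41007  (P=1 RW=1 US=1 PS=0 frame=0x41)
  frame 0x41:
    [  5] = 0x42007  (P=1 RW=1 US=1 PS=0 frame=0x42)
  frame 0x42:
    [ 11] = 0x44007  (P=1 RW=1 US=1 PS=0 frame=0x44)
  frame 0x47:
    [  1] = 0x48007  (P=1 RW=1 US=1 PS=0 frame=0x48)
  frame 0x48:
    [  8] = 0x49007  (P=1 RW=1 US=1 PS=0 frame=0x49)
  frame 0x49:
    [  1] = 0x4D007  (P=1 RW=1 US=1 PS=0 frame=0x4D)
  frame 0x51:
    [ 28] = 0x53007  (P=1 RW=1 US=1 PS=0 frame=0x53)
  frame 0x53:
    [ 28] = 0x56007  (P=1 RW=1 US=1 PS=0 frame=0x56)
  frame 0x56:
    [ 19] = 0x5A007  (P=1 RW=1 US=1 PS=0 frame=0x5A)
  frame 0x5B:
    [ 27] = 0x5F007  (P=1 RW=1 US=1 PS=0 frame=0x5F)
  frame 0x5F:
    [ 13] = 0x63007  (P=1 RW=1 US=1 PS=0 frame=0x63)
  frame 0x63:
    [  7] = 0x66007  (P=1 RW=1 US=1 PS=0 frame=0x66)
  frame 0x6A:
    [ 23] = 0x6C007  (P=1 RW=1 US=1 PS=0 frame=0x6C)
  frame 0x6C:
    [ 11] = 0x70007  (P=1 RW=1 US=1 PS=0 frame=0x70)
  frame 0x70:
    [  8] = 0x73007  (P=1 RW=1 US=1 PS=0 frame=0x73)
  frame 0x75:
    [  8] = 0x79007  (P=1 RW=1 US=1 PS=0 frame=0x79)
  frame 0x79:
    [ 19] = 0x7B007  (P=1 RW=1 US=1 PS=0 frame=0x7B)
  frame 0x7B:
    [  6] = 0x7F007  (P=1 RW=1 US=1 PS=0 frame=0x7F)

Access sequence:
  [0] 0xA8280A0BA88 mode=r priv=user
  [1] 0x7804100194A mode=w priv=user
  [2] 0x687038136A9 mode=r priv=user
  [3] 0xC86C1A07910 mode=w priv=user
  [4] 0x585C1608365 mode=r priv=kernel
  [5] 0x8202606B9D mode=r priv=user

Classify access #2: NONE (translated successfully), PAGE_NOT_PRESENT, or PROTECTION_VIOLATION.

Trace:
#0 VA=0xA8280A0BA88 (r,user):
  L0: frame=0x3C idx=21 entry=0x3F007 [P=1 RW=1 US=1 PS=0]
  L1: frame=0x3F idx=10 entry=0x41007 [P=1 RW=1 US=1 PS=0]
  L2: frame=0x41 idx=5 entry=0x42007 [P=1 RW=1 US=1 PS=0]
  L3: frame=0x42 idx=11 entry=0x44007 [P=1 RW=1 US=1 PS=0]
  → PA=0x44A88  (4 entries read)
#1 VA=0x7804100194A (w,user):
  L0: frame=0x3C idx=15 entry=0x47007 [P=1 RW=1 US=1 PS=0]
  L1: frame=0x47 idx=1 entry=0x48007 [P=1 RW=1 US=1 PS=0]
  L2: frame=0x48 idx=8 entry=0x49007 [P=1 RW=1 US=1 PS=0]
  L3: frame=0x49 idx=1 entry=0x4D007 [P=1 RW=1 US=1 PS=0]
  → PA=0x4D94A  (4 entries read)
#2 VA=0x687038136A9 (r,user):
  L0: frame=0x3C idx=13 entry=0x51007 [P=1 RW=1 US=1 PS=0]
  L1: frame=0x51 idx=28 entry=0x53007 [P=1 RW=1 US=1 PS=0]
  L2: frame=0x53 idx=28 entry=0x56007 [P=1 RW=1 US=1 PS=0]
  L3: frame=0x56 idx=19 entry=0x5A007 [P=1 RW=1 US=1 PS=0]
  → PA=0x5A6A9  (4 entries read)
#3 VA=0xC86C1A07910 (w,user):
  L0: frame=0x3C idx=25 entry=0x5B007 [P=1 RW=1 US=1 PS=0]
  L1: frame=0x5B idx=27 entry=0x5F007 [P=1 RW=1 US=1 PS=0]
  L2: frame=0x5F idx=13 entry=0x63007 [P=1 RW=1 US=1 PS=0]
  L3: frame=0x63 idx=7 entry=0x66007 [P=1 RW=1 US=1 PS=0]
  → PA=0x66910  (4 entries read)
#4 VA=0x585C1608365 (r,kernel):
  L0: frame=0x3C idx=11 entry=0x6A007 [P=1 RW=1 US=1 PS=0]
  L1: frame=0x6A idx=23 entry=0x6C007 [P=1 RW=1 US=1 PS=0]
  L2: frame=0x6C idx=11 entry=0x70007 [P=1 RW=1 US=1 PS=0]
  L3: frame=0x70 idx=8 entry=0x73007 [P=1 RW=1 US=1 PS=0]
  → PA=0x73365  (4 entries read)
#5 VA=0x8202606B9D (r,user):
  L0: frame=0x3C idx=1 entry=0x75007 [P=1 RW=1 US=1 PS=0]
  L1: frame=0x75 idx=8 entry=0x79007 [P=1 RW=1 US=1 PS=0]
  L2: frame=0x79 idx=19 entry=0x7B007 [P=1 RW=1 US=1 PS=0]
  L3: frame=0x7B idx=6 entry=0x7F007 [P=1 RW=1 US=1 PS=0]
  → PA=0x7FB9D  (4 entries read)

Access #2 fault: NONE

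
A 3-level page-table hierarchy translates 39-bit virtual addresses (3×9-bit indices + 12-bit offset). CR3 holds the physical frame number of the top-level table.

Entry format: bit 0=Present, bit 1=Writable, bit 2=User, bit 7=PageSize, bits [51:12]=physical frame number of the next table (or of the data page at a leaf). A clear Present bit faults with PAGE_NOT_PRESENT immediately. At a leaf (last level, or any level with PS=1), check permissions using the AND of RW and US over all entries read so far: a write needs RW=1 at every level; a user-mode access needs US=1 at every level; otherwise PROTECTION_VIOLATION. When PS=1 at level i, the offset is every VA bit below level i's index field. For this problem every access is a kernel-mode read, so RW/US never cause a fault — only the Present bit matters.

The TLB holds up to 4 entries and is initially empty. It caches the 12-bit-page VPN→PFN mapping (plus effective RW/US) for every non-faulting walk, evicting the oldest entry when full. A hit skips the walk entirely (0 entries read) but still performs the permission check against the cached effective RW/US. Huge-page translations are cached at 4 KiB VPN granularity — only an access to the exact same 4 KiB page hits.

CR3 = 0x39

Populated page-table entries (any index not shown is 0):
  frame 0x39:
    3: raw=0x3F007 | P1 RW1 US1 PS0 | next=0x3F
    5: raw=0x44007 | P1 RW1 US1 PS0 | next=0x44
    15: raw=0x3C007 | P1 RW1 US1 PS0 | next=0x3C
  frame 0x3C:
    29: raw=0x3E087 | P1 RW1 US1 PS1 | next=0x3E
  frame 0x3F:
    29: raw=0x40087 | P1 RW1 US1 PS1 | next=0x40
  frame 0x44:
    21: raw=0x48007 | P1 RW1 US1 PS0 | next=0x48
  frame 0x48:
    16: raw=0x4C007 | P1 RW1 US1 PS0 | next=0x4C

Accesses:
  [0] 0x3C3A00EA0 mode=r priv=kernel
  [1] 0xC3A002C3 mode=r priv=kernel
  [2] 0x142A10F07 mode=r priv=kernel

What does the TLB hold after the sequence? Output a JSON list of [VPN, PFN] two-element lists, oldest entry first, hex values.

Walk each access:
#0 VA=0x3C3A00EA0 (r,kernel):
  L0: frame=0x39 idx=15 entry=0x3C007 [P=1 RW=1 US=1 PS=0]
  L1: frame=0x3C idx=29 entry=0x3E087 [P=1 RW=1 US=1 PS=1]
  ✓ 0x3EEA0 (huge @L1)  — 2 lookups
#1 VA=0xC3A002C3 (r,kernel):
  L0: frame=0x39 idx=3 entry=0x3F007 [P=1 RW=1 US=1 PS=0]
  L1: frame=0x3F idx=29 entry=0x40087 [P=1 RW=1 US=1 PS=1]
  ✓ 0x402C3 (huge @L1)  — 2 lookups
#2 VA=0x142A10F07 (r,kernel):
  L0: frame=0x39 idx=5 entry=0x44007 [P=1 RW=1 US=1 PS=0]
  L1: frame=0x44 idx=21 entry=0x48007 [P=1 RW=1 US=1 PS=0]
  L2: frame=0x48 idx=16 entry=0x4C007 [P=1 RW=1 US=1 PS=0]
  ✓ 0x4CF07  — 3 lookups

TLB: [["0x3C3A00", "0x3E"], ["0xC3A00", "0x40"], ["0x142A10", "0x4C"]]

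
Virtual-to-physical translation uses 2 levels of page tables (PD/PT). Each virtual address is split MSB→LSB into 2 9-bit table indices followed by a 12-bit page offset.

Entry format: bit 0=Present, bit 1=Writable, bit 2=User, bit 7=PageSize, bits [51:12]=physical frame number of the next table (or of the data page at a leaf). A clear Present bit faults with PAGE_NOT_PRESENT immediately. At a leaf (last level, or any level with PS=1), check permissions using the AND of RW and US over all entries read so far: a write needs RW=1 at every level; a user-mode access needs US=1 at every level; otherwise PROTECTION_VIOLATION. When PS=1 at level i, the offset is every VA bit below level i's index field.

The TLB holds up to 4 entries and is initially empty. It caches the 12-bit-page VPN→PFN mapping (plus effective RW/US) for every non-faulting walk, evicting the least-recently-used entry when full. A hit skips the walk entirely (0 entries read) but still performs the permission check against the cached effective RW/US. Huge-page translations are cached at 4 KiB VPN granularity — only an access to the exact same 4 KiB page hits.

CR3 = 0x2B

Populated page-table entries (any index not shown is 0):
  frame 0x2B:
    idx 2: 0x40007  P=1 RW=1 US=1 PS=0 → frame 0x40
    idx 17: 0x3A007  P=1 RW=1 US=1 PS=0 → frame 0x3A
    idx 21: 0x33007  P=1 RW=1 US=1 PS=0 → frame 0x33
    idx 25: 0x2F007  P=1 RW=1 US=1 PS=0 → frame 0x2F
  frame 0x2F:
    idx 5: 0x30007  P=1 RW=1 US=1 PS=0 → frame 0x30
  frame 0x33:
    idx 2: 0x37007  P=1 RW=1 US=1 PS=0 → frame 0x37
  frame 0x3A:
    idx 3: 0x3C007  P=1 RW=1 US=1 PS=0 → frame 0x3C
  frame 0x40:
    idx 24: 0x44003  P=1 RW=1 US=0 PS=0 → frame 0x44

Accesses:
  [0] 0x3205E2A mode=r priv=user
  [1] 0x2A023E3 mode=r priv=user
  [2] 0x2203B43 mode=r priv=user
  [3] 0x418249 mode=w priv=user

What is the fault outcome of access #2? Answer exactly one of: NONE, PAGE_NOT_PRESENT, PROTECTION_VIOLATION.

Trace:
#0 VA=0x3205E2A (r,user):
  lvl0: tbl 0x2B, slot 25 ⇒ 0x2F007 (P1/RW1/US1/PS0)
  lvl1: tbl 0x2F, slot 5 ⇒ 0x30007 (P1/RW1/US1/PS0)
  → PA=0x30E2A  (2 entries read)
#1 VA=0x2A023E3 (r,user):
  lvl0: tbl 0x2B, slot 21 ⇒ 0x33007 (P1/RW1/US1/PS0)
  lvl1: tbl 0x33, slot 2 ⇒ 0x37007 (P1/RW1/US1/PS0)
  → PA=0x373E3  (2 entries read)
#2 VA=0x2203B43 (r,user):
  lvl0: tbl 0x2B, slot 17 ⇒ 0x3A007 (P1/RW1/US1/PS0)
  lvl1: tbl 0x3A, slot 3 ⇒ 0x3C007 (P1/RW1/US1/PS0)
  → PA=0x3CB43  (2 entries read)
#3 VA=0x418249 (w,user):
  lvl0: tbl 0x2B, slot 2 ⇒ 0x40007 (P1/RW1/US1/PS0)
  lvl1: tbl 0x40, slot 24 ⇒ 0x44003 (P1/RW1/US0/PS0)
  → PROTECTION_VIOLATION  (2 entries read)

Access #2 fault: NONE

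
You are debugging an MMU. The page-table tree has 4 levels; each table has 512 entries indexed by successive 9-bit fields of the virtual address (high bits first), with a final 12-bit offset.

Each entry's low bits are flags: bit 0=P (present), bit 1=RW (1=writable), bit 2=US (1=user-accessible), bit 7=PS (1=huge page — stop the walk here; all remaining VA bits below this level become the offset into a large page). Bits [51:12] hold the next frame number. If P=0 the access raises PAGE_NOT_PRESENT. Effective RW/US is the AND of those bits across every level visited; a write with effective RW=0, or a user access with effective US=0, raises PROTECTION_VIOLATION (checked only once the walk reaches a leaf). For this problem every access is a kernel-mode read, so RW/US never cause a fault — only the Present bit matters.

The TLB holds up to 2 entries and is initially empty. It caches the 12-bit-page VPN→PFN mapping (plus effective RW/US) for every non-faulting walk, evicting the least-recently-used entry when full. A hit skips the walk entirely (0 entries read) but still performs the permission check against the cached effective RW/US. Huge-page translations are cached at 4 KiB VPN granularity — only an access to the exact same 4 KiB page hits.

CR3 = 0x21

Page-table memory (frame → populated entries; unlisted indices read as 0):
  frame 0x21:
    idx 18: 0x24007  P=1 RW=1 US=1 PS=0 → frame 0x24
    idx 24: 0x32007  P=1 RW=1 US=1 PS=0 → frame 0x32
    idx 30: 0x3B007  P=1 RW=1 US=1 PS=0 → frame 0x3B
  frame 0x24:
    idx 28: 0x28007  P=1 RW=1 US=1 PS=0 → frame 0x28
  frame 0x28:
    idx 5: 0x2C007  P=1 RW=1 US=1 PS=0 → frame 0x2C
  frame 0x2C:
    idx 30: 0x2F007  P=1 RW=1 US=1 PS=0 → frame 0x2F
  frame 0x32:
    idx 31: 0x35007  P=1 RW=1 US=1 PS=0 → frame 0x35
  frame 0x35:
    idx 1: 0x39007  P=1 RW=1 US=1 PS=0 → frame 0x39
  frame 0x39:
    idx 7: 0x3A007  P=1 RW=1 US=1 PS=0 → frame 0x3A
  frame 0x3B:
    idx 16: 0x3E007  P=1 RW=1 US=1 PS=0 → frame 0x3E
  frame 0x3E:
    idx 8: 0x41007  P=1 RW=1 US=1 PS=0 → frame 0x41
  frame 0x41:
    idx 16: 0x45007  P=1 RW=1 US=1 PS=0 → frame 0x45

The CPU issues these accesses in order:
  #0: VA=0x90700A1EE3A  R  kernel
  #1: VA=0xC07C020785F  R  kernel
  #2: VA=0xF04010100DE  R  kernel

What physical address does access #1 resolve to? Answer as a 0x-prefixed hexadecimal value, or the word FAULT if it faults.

Trace:
#0 VA=0x90700A1EE3A (r,kernel):
  lvl0: tbl 0x21, slot 18 ⇒ 0x24007 (P1/RW1/US1/PS0)
  lvl1: tbl 0x24, slot 28 ⇒ 0x28007 (P1/RW1/US1/PS0)
  lvl2: tbl 0x28, slot 5 ⇒ 0x2C007 (P1/RW1/US1/PS0)
  lvl3: tbl 0x2C, slot 30 ⇒ 0x2F007 (P1/RW1/US1/PS0)
  ⇒ phys 0x2FE3A  [4 reads]
#1 VA=0xC07C020785F (r,kernel):
  lvl0: tbl 0x21, slot 24 ⇒ 0x32007 (P1/RW1/US1/PS0)
  lvl1: tbl 0x32, slot 31 ⇒ 0x35007 (P1/RW1/US1/PS0)
  lvl2: tbl 0x35, slot 1 ⇒ 0x39007 (P1/RW1/US1/PS0)
  lvl3: tbl 0x39, slot 7 ⇒ 0x3A007 (P1/RW1/US1/PS0)
  ⇒ phys 0x3A85F  [4 reads]
#2 VA=0xF04010100DE (r,kernel):
  lvl0: tbl 0x21, slot 30 ⇒ 0x3B007 (P1/RW1/US1/PS0)
  lvl1: tbl 0x3B, slot 16 ⇒ 0x3E007 (P1/RW1/US1/PS0)
  lvl2: tbl 0x3E, slot 8 ⇒ 0x41007 (P1/RW1/US1/PS0)
  lvl3: tbl 0x41, slot 16 ⇒ 0x45007 (P1/RW1/US1/PS0)
  ⇒ phys 0x450DE  [4 reads]

Access #1 PA: 0x3A85F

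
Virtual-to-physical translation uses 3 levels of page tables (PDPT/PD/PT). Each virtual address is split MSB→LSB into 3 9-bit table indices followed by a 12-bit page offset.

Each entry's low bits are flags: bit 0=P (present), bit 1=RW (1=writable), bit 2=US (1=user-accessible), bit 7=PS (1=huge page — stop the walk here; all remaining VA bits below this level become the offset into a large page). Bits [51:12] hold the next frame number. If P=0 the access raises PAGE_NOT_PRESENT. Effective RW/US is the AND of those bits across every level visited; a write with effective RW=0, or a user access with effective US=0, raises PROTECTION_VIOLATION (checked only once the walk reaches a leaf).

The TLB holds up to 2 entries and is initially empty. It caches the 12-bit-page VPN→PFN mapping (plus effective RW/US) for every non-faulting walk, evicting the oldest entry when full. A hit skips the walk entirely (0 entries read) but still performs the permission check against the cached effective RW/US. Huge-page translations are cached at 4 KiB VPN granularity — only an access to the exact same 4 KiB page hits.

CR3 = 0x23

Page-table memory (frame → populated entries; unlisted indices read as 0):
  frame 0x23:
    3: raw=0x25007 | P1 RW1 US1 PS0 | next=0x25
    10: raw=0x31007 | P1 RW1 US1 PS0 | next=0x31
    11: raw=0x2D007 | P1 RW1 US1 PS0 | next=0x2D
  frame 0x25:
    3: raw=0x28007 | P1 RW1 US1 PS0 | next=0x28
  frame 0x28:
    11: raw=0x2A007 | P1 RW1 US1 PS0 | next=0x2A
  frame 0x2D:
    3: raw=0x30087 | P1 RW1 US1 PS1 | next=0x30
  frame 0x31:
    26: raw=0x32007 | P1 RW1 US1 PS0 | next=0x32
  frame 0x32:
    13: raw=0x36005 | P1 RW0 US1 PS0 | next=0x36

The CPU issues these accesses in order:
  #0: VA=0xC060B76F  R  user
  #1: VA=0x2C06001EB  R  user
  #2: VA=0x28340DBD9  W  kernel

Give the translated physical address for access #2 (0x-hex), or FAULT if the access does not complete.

Walk each access:
#0 VA=0xC060B76F (r,user):
  L0 @0x23[3] → 0x25007  P=1,RW=1,US=1,PS=0
  L1 @0x25[3] → 0x28007  P=1,RW=1,US=1,PS=0
  L2 @0x28[11] → 0x2A007  P=1,RW=1,US=1,PS=0
  ⇒ phys 0x2A76F  [3 reads]
#1 VA=0x2C06001EB (r,user):
  L0 @0x23[11] → 0x2D007  P=1,RW=1,US=1,PS=0
  L1 @0x2D[3] → 0x30087  P=1,RW=1,US=1,PS=1
  ⇒ phys 0x301EB (huge @L1)  [2 reads]
#2 VA=0x28340DBD9 (w,kernel):
  L0 @0x23[10] → 0x31007  P=1,RW=1,US=1,PS=0
  L1 @0x31[26] → 0x32007  P=1,RW=1,US=1,PS=0
  L2 @0x32[13] → 0x36005  P=1,RW=0,US=1,PS=0
  ⇒ fault: PROTECTION_VIOLATION  — 3 lookups

Access #2 PA: FAULT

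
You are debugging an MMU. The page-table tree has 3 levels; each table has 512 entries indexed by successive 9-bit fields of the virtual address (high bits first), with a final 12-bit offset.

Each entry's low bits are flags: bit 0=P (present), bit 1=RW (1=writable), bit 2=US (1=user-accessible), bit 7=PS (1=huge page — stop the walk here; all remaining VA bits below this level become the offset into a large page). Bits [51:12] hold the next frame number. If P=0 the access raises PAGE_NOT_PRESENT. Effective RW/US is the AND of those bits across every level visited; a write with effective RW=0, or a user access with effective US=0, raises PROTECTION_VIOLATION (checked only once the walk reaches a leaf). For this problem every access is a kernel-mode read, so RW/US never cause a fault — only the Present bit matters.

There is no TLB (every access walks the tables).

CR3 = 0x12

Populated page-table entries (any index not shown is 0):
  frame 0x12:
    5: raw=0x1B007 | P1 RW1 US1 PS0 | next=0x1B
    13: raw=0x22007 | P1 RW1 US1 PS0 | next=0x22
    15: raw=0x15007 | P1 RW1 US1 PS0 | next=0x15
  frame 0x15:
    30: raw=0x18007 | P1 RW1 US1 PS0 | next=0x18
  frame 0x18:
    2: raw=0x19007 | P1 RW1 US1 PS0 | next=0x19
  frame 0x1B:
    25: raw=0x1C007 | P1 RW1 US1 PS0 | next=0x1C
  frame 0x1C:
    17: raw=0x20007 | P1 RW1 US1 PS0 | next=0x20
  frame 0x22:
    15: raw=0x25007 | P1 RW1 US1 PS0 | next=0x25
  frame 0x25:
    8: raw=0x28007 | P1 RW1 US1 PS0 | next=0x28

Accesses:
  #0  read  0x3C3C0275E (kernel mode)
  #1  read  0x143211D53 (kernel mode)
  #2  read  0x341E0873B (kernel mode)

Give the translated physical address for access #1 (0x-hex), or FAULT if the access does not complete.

Per-access translation:
#0 VA=0x3C3C0275E (r,kernel):
  lvl0: tbl 0x12, slot 15 ⇒ 0x15007 (P1/RW1/US1/PS0)
  lvl1: tbl 0x15, slot 30 ⇒ 0x18007 (P1/RW1/US1/PS0)
  lvl2: tbl 0x18, slot 2 ⇒ 0x19007 (P1/RW1/US1/PS0)
  ✓ 0x1975E  — 3 lookups
#1 VA=0x143211D53 (r,kernel):
  lvl0: tbl 0x12, slot 5 ⇒ 0x1B007 (P1/RW1/US1/PS0)
  lvl1: tbl 0x1B, slot 25 ⇒ 0x1C007 (P1/RW1/US1/PS0)
  lvl2: tbl 0x1C, slot 17 ⇒ 0x20007 (P1/RW1/US1/PS0)
  ✓ 0x20D53  — 3 lookups
#2 VA=0x341E0873B (r,kernel):
  lvl0: tbl 0x12, slot 13 ⇒ 0x22007 (P1/RW1/US1/PS0)
  lvl1: tbl 0x22, slot 15 ⇒ 0x25007 (P1/RW1/US1/PS0)
  lvl2: tbl 0x25, slot 8 ⇒ 0x28007 (P1/RW1/US1/PS0)
  ✓ 0x2873B  — 3 lookups

Access #1 PA: 0x20D53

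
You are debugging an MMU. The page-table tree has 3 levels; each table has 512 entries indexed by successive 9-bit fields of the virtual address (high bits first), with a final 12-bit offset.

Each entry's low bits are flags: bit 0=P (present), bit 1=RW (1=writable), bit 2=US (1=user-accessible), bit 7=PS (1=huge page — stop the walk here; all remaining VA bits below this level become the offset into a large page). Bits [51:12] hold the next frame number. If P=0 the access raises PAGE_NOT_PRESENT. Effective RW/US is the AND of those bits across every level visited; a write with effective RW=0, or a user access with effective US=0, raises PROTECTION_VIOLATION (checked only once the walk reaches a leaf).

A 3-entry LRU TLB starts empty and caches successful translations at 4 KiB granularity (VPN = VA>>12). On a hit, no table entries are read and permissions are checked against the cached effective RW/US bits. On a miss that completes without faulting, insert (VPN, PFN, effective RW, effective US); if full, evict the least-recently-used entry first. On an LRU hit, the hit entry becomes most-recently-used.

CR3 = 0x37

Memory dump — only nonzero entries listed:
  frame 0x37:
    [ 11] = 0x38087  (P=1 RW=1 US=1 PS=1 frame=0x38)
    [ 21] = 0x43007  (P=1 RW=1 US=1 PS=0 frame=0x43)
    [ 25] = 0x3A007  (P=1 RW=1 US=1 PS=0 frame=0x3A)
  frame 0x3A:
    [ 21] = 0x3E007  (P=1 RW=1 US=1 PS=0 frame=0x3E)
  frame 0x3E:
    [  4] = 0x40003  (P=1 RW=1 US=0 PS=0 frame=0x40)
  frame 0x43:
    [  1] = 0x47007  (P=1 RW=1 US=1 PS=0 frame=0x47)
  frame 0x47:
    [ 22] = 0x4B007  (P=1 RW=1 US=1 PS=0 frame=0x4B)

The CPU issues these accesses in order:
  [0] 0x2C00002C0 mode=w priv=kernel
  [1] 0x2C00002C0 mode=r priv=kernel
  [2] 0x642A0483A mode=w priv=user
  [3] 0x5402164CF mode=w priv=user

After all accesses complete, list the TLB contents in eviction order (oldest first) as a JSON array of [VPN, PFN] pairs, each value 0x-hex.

Walk each access:
#0 VA=0x2C00002C0 (w,kernel):
  lvl0: tbl 0x37, slot 11 ⇒ 0x38087 (P1/RW1/US1/PS1)
  ⇒ phys 0x382C0 (huge @L0)  [1 reads]
#1 VA=0x2C00002C0 (r,kernel):
  TLB hit vpn=0x2C0000 → PA=0x382C0
#2 VA=0x642A0483A (w,user):
  lvl0: tbl 0x37, slot 25 ⇒ 0x3A007 (P1/RW1/US1/PS0)
  lvl1: tbl 0x3A, slot 21 ⇒ 0x3E007 (P1/RW1/US1/PS0)
  lvl2: tbl 0x3E, slot 4 ⇒ 0x40003 (P1/RW1/US0/PS0)
  → PROTECTION_VIOLATION  (3 entries read)
#3 VA=0x5402164CF (w,user):
  lvl0: tbl 0x37, slot 21 ⇒ 0x43007 (P1/RW1/US1/PS0)
  lvl1: tbl 0x43, slot 1 ⇒ 0x47007 (P1/RW1/US1/PS0)
  lvl2: tbl 0x47, slot 22 ⇒ 0x4B007 (P1/RW1/US1/PS0)
  ⇒ phys 0x4B4CF  [3 reads]

TLB: [["0x2C0000", "0x38"], ["0x540216", "0x4B"]]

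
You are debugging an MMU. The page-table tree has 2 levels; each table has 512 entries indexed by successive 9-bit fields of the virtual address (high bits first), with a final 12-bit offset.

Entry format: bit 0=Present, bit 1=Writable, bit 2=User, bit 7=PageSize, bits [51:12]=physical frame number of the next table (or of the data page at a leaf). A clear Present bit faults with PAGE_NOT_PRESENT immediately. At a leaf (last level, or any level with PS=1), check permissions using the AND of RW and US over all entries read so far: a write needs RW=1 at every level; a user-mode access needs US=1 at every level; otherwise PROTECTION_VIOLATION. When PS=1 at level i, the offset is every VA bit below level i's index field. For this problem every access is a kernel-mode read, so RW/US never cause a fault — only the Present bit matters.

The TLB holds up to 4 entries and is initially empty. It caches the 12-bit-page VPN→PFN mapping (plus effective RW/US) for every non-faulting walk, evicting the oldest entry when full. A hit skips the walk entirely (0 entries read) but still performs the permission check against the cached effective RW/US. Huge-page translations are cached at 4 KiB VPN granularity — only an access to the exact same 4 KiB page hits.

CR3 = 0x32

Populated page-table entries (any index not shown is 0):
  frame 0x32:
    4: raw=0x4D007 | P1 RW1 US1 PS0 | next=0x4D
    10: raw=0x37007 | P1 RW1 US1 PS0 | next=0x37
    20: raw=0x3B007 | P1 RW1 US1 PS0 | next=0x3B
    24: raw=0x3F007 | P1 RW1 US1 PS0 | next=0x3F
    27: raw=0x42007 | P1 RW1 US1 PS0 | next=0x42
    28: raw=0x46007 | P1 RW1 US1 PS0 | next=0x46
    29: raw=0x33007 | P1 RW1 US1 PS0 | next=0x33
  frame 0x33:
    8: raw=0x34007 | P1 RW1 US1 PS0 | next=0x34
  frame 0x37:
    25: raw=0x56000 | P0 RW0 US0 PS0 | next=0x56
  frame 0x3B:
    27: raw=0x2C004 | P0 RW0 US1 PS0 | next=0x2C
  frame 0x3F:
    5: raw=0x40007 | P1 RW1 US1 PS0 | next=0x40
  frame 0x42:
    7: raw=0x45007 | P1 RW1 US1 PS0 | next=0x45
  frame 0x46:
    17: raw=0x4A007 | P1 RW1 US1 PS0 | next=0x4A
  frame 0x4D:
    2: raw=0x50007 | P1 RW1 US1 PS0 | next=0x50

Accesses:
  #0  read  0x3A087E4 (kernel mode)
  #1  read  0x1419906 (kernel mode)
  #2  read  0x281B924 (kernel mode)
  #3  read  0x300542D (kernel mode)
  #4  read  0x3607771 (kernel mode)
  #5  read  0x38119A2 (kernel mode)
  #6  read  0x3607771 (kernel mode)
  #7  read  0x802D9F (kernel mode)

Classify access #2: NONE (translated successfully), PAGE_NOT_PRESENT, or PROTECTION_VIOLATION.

Per-access translation:
#0 VA=0x3A087E4 (r,kernel):
  lvl0: tbl 0x32, slot 29 ⇒ 0x33007 (P1/RW1/US1/PS0)
  lvl1: tbl 0x33, slot 8 ⇒ 0x34007 (P1/RW1/US1/PS0)
  ⇒ phys 0x347E4  [2 reads]
#1 VA=0x1419906 (r,kernel):
  lvl0: tbl 0x32, slot 10 ⇒ 0x37007 (P1/RW1/US1/PS0)
  lvl1: tbl 0x37, slot 25 ⇒ 0x56000 (P0/RW0/US0/PS0)
  → PAGE_NOT_PRESENT  (2 entries read)
#2 VA=0x281B924 (r,kernel):
  lvl0: tbl 0x32, slot 20 ⇒ 0x3B007 (P1/RW1/US1/PS0)
  lvl1: tbl 0x3B, slot 27 ⇒ 0x2C004 (P0/RW0/US1/PS0)
  → PAGE_NOT_PRESENT  (2 entries read)
#3 VA=0x300542D (r,kernel):
  lvl0: tbl 0x32, slot 24 ⇒ 0x3F007 (P1/RW1/US1/PS0)
  lvl1: tbl 0x3F, slot 5 ⇒ 0x40007 (P1/RW1/US1/PS0)
  ⇒ phys 0x4042D  [2 reads]
#4 VA=0x3607771 (r,kernel):
  lvl0: tbl 0x32, slot 27 ⇒ 0x42007 (P1/RW1/US1/PS0)
  lvl1: tbl 0x42, slot 7 ⇒ 0x45007 (P1/RW1/US1/PS0)
  ⇒ phys 0x45771  [2 reads]
#5 VA=0x38119A2 (r,kernel):
  lvl0: tbl 0x32, slot 28 ⇒ 0x46007 (P1/RW1/US1/PS0)
  lvl1: tbl 0x46, slot 17 ⇒ 0x4A007 (P1/RW1/US1/PS0)
  ⇒ phys 0x4A9A2  [2 reads]
#6 VA=0x3607771 (r,kernel):
  TLB hit vpn=0x3607 → PA=0x45771
#7 VA=0x802D9F (r,kernel):
  lvl0: tbl 0x32, slot 4 ⇒ 0x4D007 (P1/RW1/US1/PS0)
  lvl1: tbl 0x4D, slot 2 ⇒ 0x50007 (P1/RW1/US1/PS0)
  ⇒ phys 0x50D9F  [2 reads]

Access #2 fault: PAGE_NOT_PRESENT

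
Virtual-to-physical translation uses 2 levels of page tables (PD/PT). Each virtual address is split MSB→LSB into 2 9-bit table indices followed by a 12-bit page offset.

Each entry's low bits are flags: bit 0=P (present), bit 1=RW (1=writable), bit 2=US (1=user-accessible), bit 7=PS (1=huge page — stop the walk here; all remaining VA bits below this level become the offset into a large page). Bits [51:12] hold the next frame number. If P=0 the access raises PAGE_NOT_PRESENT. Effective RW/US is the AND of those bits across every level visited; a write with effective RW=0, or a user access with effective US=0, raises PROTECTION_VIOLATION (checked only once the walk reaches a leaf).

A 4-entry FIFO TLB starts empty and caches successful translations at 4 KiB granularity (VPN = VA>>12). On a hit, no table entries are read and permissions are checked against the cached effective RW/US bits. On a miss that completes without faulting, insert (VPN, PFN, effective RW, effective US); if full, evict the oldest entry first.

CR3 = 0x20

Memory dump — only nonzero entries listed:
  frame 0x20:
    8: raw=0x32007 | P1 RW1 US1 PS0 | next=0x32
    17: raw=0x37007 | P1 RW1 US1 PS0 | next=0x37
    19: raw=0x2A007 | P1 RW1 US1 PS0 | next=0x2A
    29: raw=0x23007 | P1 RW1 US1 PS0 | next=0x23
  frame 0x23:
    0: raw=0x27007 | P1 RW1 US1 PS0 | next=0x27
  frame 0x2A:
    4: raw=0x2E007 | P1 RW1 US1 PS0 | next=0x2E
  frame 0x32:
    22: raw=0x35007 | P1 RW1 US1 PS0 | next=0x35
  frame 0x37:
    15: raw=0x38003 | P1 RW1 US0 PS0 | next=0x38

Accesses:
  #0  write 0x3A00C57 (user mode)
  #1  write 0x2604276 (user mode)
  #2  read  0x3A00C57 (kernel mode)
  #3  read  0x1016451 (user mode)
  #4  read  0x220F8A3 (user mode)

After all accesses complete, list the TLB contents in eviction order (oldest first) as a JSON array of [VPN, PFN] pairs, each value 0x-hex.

Walk each access:
#0 VA=0x3A00C57 (w,user):
  [0] read 0x20 idx=29: raw=0x23007 flags P=1 W=1 U=1 S=0
  [1] read 0x23 idx=0: raw=0x27007 flags P=1 W=1 U=1 S=0
  → PA=0x27C57  (2 entries read)
#1 VA=0x2604276 (w,user):
  [0] read 0x20 idx=19: raw=0x2A007 flags P=1 W=1 U=1 S=0
  [1] read 0x2A idx=4: raw=0x2E007 flags P=1 W=1 U=1 S=0
  → PA=0x2E276  (2 entries read)
#2 VA=0x3A00C57 (r,kernel):
  TLB hit vpn=0x3A00 → PA=0x27C57
#3 VA=0x1016451 (r,user):
  [0] read 0x20 idx=8: raw=0x32007 flags P=1 W=1 U=1 S=0
  [1] read 0x32 idx=22: raw=0x35007 flags P=1 W=1 U=1 S=0
  → PA=0x35451  (2 entries read)
#4 VA=0x220F8A3 (r,user):
  [0] read 0x20 idx=17: raw=0x37007 flags P=1 W=1 U=1 S=0
  [1] read 0x37 idx=15: raw=0x38003 flags P=1 W=1 U=0 S=0
  ✗ PROTECTION_VIOLATION  [2 reads]

TLB: [["0x3A00", "0x27"], ["0x2604", "0x2E"], ["0x1016", "0x35"]]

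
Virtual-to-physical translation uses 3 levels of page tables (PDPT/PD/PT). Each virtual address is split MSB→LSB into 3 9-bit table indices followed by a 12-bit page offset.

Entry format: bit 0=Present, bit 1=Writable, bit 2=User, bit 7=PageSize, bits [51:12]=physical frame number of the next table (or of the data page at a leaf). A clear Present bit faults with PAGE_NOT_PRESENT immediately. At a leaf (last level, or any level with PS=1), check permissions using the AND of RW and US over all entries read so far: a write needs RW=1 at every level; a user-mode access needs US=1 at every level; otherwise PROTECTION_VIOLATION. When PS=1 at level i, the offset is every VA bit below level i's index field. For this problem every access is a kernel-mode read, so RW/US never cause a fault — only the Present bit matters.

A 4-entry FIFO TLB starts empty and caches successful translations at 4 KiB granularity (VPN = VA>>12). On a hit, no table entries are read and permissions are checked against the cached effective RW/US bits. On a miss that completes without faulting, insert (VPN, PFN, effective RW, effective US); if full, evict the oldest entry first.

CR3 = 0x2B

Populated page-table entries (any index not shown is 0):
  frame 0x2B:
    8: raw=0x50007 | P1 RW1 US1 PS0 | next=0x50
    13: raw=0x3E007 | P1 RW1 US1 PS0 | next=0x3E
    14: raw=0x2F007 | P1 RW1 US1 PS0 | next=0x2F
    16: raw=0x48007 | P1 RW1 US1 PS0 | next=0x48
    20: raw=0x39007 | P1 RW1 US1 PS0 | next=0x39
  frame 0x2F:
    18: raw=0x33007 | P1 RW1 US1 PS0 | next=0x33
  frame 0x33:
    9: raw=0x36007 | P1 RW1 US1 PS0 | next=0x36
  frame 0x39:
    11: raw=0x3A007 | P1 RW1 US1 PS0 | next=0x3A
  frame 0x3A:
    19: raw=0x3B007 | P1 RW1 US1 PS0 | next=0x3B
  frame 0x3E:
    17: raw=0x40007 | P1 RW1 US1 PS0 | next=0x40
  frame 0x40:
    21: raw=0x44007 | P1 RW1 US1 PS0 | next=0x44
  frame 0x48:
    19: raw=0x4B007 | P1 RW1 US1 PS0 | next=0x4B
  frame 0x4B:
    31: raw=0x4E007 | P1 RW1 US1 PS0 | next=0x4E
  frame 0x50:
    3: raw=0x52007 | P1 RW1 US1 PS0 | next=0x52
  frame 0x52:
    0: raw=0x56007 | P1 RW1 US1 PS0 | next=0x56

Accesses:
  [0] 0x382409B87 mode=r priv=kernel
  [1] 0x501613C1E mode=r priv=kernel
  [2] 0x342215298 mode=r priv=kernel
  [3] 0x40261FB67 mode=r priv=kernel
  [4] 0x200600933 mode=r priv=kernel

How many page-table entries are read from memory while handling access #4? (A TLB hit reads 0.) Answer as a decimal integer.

Trace:
#0 VA=0x382409B87 (r,kernel):
  lvl0: tbl 0x2B, slot 14 ⇒ 0x2F007 (P1/RW1/US1/PS0)
  lvl1: tbl 0x2F, slot 18 ⇒ 0x33007 (P1/RW1/US1/PS0)
  lvl2: tbl 0x33, slot 9 ⇒ 0x36007 (P1/RW1/US1/PS0)
  ✓ 0x36B87  — 3 lookups
#1 VA=0x501613C1E (r,kernel):
  lvl0: tbl 0x2B, slot 20 ⇒ 0x39007 (P1/RW1/US1/PS0)
  lvl1: tbl 0x39, slot 11 ⇒ 0x3A007 (P1/RW1/US1/PS0)
  lvl2: tbl 0x3A, slot 19 ⇒ 0x3B007 (P1/RW1/US1/PS0)
  ✓ 0x3BC1E  — 3 lookups
#2 VA=0x342215298 (r,kernel):
  lvl0: tbl 0x2B, slot 13 ⇒ 0x3E007 (P1/RW1/US1/PS0)
  lvl1: tbl 0x3E, slot 17 ⇒ 0x40007 (P1/RW1/US1/PS0)
  lvl2: tbl 0x40, slot 21 ⇒ 0x44007 (P1/RW1/US1/PS0)
  ✓ 0x44298  — 3 lookups
#3 VA=0x40261FB67 (r,kernel):
  lvl0: tbl 0x2B, slot 16 ⇒ 0x48007 (P1/RW1/US1/PS0)
  lvl1: tbl 0x48, slot 19 ⇒ 0x4B007 (P1/RW1/US1/PS0)
  lvl2: tbl 0x4B, slot 31 ⇒ 0x4E007 (P1/RW1/US1/PS0)
  ✓ 0x4EB67  — 3 lookups
#4 VA=0x200600933 (r,kernel):
  lvl0: tbl 0x2B, slot 8 ⇒ 0x50007 (P1/RW1/US1/PS0)
  lvl1: tbl 0x50, slot 3 ⇒ 0x52007 (P1/RW1/US1/PS0)
  lvl2: tbl 0x52, slot 0 ⇒ 0x56007 (P1/RW1/US1/PS0)
  ✓ 0x56933  — 3 lookups

Entries read for #4: 3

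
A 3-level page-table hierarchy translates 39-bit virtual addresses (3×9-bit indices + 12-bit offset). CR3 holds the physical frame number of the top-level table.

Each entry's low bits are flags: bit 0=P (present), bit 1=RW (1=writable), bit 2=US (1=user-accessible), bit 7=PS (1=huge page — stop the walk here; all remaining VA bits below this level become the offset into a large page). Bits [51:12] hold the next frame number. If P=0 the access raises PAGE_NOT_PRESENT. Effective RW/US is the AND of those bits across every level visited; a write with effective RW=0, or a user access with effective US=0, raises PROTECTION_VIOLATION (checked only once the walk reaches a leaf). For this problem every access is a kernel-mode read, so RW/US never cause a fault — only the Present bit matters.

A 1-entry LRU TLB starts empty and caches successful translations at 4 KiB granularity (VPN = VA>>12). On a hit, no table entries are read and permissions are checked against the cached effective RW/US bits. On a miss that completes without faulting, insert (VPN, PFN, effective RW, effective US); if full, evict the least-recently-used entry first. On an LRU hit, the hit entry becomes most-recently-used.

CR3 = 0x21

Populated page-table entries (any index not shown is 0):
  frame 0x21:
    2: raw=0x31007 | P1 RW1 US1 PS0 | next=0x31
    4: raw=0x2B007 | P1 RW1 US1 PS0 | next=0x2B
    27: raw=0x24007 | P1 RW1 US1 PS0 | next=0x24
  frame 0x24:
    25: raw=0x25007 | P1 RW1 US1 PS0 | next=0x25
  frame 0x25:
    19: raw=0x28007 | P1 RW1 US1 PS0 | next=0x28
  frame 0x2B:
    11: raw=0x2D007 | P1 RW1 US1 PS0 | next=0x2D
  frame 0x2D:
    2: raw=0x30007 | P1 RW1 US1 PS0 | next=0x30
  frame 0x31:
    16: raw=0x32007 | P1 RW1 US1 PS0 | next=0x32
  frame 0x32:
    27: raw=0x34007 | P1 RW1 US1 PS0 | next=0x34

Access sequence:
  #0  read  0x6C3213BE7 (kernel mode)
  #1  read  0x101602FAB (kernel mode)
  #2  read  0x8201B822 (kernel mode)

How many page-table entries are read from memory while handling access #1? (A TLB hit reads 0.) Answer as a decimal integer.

Trace:
#0 VA=0x6C3213BE7 (r,kernel):
  [0] read 0x21 idx=27: raw=0x24007 flags P=1 W=1 U=1 S=0
  [1] read 0x24 idx=25: raw=0x25007 flags P=1 W=1 U=1 S=0
  [2] read 0x25 idx=19: raw=0x28007 flags P=1 W=1 U=1 S=0
  ⇒ phys 0x28BE7  [3 reads]
#1 VA=0x101602FAB (r,kernel):
  [0] read 0x21 idx=4: raw=0x2B007 flags P=1 W=1 U=1 S=0
  [1] read 0x2B idx=11: raw=0x2D007 flags P=1 W=1 U=1 S=0
  [2] read 0x2D idx=2: raw=0x30007 flags P=1 W=1 U=1 S=0
  ⇒ phys 0x30FAB  [3 reads]
#2 VA=0x8201B822 (r,kernel):
  [0] read 0x21 idx=2: raw=0x31007 flags P=1 W=1 U=1 S=0
  [1] read 0x31 idx=16: raw=0x32007 flags P=1 W=1 U=1 S=0
  [2] read 0x32 idx=27: raw=0x34007 flags P=1 W=1 U=1 S=0
  ⇒ phys 0x34822  [3 reads]

Entries read for #1: 3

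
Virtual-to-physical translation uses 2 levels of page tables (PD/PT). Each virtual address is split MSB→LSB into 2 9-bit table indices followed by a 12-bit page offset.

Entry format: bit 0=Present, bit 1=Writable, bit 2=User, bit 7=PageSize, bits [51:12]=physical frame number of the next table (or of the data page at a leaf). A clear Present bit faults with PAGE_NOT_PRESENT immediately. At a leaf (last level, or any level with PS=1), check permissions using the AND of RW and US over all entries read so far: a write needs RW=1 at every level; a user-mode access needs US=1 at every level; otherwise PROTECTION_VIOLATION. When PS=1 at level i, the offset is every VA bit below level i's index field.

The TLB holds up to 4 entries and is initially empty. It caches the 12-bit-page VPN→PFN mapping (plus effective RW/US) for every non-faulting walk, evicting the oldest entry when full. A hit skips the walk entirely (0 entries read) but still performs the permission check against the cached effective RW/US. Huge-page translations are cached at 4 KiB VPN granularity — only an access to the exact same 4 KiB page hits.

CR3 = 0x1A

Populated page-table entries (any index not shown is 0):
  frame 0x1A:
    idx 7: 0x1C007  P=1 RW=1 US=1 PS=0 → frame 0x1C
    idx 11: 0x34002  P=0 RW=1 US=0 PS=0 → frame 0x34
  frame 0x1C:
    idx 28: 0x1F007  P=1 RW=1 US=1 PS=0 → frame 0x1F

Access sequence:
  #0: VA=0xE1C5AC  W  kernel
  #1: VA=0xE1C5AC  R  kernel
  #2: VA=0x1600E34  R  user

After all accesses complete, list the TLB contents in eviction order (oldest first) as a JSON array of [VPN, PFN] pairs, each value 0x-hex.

Per-access translation:
#0 VA=0xE1C5AC (w,kernel):
  lvl0: tbl 0x1A, slot 7 ⇒ 0x1C007 (P1/RW1/US1/PS0)
  lvl1: tbl 0x1C, slot 28 ⇒ 0x1F007 (P1/RW1/US1/PS0)
  ⇒ phys 0x1F5AC  [2 reads]
#1 VA=0xE1C5AC (r,kernel):
  TLB hit vpn=0xE1C → PA=0x1F5AC
#2 VA=0x1600E34 (r,user):
  lvl0: tbl 0x1A, slot 11 ⇒ 0x34002 (P0/RW1/US0/PS0)
  ⇒ fault: PAGE_NOT_PRESENT  — 1 lookups

TLB: [["0xE1C", "0x1F"]]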